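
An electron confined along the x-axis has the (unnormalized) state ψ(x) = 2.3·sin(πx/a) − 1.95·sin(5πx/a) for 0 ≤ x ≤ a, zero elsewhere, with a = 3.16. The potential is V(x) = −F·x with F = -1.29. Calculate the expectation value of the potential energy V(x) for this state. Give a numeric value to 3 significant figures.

2.04

⟨V⟩ = ∫ V(x)·|ψ|² dx / ∫|ψ|² dx.
On 0 ≤ x ≤ a (j ≠ l): ∫sin²(jπx/a) dx = a/2, ∫sin(jπx/a)·sin(lπx/a) dx = 0; diagonal moments ∫x·sin²(jπx/a) dx = a²/4, ∫x²·sin²(jπx/a) dx = a³·(1/6 − 1/(4j²π²)); cross terms ∫x·sin(jπx/a)·sin(lπx/a) dx = 0 for j + l even and −4jla²/(π²(j² − l²)²) for j + l odd, ∫x²·sin(jπx/a)·sin(lπx/a) dx = (−1)^(j+l)·4jla³/(π²(j² − l²)²); higher powers the same way via product-to-sum and parts.
State is unnormalized: ∫|ψ|² dx = 14.366, and ∫ψ*·V(x)·ψ dx = 29.281, so ⟨V⟩ = 29.281 / 14.366.
⟨V⟩ = 2.0382.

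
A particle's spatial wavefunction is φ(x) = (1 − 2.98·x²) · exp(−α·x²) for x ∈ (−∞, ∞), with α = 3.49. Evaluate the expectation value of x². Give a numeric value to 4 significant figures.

0.04064

⟨x²⟩ = ∫ x²·|φ|² dx / ∫|φ|² dx (integrals over the domain).
Expand each integrand as polynomial × e^(−2αx²) and use ∫x^(2j)·e^(−2αx²) dx = (2j−1)!!/(4α)^j · √(π/(2α)), odd powers → 0; here √(π/(2α)) = 0.67088.
State is unnormalized: ∫|φ|² dx = 0.47617, and ∫φ*·x²·φ dx = 0.019354, so ⟨x²⟩ = 0.019354 / 0.47617.
⟨x²⟩ = 0.040644.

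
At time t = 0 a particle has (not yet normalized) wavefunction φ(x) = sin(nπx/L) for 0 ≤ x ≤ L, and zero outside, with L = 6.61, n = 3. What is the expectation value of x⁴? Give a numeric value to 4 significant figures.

⟨x⁴⟩ = ∫ x⁴·|φ|² dx / ∫|φ|² dx (integrals over the domain).
With sin²θ = (1 − cos2θ)/2 on 0 ≤ x ≤ L: ∫sin²(nπx/L) dx = L/2, ∫x·sin²(nπx/L) dx = L²/4, ∫x²·sin²(nπx/L) dx = L³·(1/6 − 1/(4n²π²)); higher powers xᵏ the same way, integrating xᵏ·cos(2nπx/L) by parts.
State is unnormalized: ∫|φ|² dx = 3.3050, and ∫φ*·x⁴·φ dx = 1192.0, so ⟨x⁴⟩ = 1192.0 / 3.3050.
⟨x⁴⟩ = 360.67.

360.7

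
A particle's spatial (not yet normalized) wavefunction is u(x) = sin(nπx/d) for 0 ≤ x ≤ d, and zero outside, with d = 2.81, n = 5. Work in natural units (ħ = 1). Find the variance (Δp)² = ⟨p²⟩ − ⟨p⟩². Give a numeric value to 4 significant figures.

Compute ⟨p⟩ and ⟨p²⟩ separately; (Δp)² = ⟨p²⟩ − ⟨p⟩².
d/dx sin(nπx/d) = (nπ/d)·cos(nπx/d) and d²/dx² sin(nπx/d) = −(nπ/d)²·sin(nπx/d); on 0 ≤ x ≤ d, ∫sin²(nπx/d) dx = d/2 and ∫sin(nπx/d)·cos(nπx/d) dx = 0.
Normalization: ∫|u|² dx = 1.4050.
⟨p⟩ = 0.0000 and ⟨p²⟩ = 31.248.
(Δp)² = 31.248 − (0.0000)² = 31.248.

31.25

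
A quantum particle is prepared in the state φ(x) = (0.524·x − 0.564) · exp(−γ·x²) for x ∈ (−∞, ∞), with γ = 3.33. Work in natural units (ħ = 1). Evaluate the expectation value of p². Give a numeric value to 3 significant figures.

p² φ = −ħ² d²φ/dx²; ⟨p²⟩ = −ħ² ∫ φ*·φ'' dx / ∫|φ|² dx.
Expand each integrand as polynomial × e^(−2γx²) and use ∫x^(2j)·e^(−2γx²) dx = (2j−1)!!/(4γ)^j · √(π/(2γ)), odd powers → 0; here √(π/(2γ)) = 0.68681. Differentiate with the product rule, d/dx e^(−γx²) = −2γx·e^(−γx²).
State is unnormalized: ∫|φ|² dx = 0.23263, and ∫φ*·(−ħ² φ'') dx = 0.86895, so ⟨p²⟩ = 0.86895 / 0.23263.
⟨p²⟩ = 3.7353.

3.74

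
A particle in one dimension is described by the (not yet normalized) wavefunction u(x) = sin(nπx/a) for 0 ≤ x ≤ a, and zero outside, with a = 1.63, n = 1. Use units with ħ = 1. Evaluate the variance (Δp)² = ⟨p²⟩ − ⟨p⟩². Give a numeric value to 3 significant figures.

Compute ⟨p⟩ and ⟨p²⟩ separately; (Δp)² = ⟨p²⟩ − ⟨p⟩².
d/dx sin(nπx/a) = (nπ/a)·cos(nπx/a) and d²/dx² sin(nπx/a) = −(nπ/a)²·sin(nπx/a); on 0 ≤ x ≤ a, ∫sin²(nπx/a) dx = a/2 and ∫sin(nπx/a)·cos(nπx/a) dx = 0.
Normalization: ∫|u|² dx = 0.81500.
⟨p⟩ = 0.0000 and ⟨p²⟩ = 3.7147.
(Δp)² = 3.7147 − (0.0000)² = 3.7147.

3.71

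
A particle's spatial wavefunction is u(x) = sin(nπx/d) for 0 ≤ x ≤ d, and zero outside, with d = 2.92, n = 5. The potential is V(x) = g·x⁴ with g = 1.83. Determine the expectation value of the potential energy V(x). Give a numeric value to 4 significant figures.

⟨V⟩ = ∫ V(x)·|u|² dx / ∫|u|² dx.
With sin²θ = (1 − cos2θ)/2 on 0 ≤ x ≤ d: ∫sin²(nπx/d) dx = d/2, ∫x·sin²(nπx/d) dx = d²/4, ∫x²·sin²(nπx/d) dx = d³·(1/6 − 1/(4n²π²)); higher powers xᵏ the same way, integrating xᵏ·cos(2nπx/d) by parts.
State is unnormalized: ∫|u|² dx = 1.4600, and ∫u*·V(x)·u dx = 38.065, so ⟨V⟩ = 38.065 / 1.4600.
⟨V⟩ = 26.072.

26.07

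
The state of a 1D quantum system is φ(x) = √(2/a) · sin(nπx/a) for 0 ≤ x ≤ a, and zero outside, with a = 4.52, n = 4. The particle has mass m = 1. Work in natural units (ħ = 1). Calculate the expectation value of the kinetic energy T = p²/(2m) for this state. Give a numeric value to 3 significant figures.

3.86

T = −(ħ²/2m) d²/dx², so ⟨T⟩ = −(ħ²/2m) ∫ φ*·φ'' dx; with m = 1.
d/dx sin(nπx/a) = (nπ/a)·cos(nπx/a) and d²/dx² sin(nπx/a) = −(nπ/a)²·sin(nπx/a); on 0 ≤ x ≤ a, ∫sin²(nπx/a) dx = a/2 and ∫sin(nπx/a)·cos(nπx/a) dx = 0.
⟨T⟩ = 3.8647.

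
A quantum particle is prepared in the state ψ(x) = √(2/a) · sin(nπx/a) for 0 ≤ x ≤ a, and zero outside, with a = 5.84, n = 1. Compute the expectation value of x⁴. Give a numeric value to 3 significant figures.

⟨x⁴⟩ = ∫ x⁴·|ψ|² dx (integrals over the domain).
With sin²θ = (1 − cos2θ)/2 on 0 ≤ x ≤ a: ∫sin²(nπx/a) dx = a/2, ∫x·sin²(nπx/a) dx = a²/4, ∫x²·sin²(nπx/a) dx = a³·(1/6 − 1/(4n²π²)); higher powers xᵏ the same way, integrating xᵏ·cos(2nπx/a) by parts.
⟨x⁴⟩ = 132.69.

133.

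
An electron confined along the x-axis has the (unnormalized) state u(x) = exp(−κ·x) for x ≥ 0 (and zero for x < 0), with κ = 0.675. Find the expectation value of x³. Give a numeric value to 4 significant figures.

2.439

⟨x³⟩ = ∫ x³·|u|² dx / ∫|u|² dx (integrals over the domain).
Every integrand reduces to terms xʲ·e^(−2κx) on [0, ∞); use ∫₀^∞ xʲ·e^(−2κx) dx = j!/(2κ)^(j+1).
State is unnormalized: ∫|u|² dx = 0.74074, and ∫u*·x³·u dx = 1.8064, so ⟨x³⟩ = 1.8064 / 0.74074.
⟨x³⟩ = 2.4387.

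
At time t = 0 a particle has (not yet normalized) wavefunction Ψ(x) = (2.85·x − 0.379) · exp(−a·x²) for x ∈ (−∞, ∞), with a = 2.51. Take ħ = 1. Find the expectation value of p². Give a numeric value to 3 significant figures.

6.77

p² Ψ = −ħ² d²Ψ/dx²; ⟨p²⟩ = −ħ² ∫ Ψ*·Ψ'' dx / ∫|Ψ|² dx.
Expand each integrand as polynomial × e^(−2ax²) and use ∫x^(2j)·e^(−2ax²) dx = (2j−1)!!/(4a)^j · √(π/(2a)), odd powers → 0; here √(π/(2a)) = 0.79108. Differentiate with the product rule, d/dx e^(−ax²) = −2ax·e^(−ax²).
State is unnormalized: ∫|Ψ|² dx = 0.75363, and ∫Ψ*·(−ħ² Ψ'') dx = 5.1044, so ⟨p²⟩ = 5.1044 / 0.75363.
⟨p²⟩ = 6.7731.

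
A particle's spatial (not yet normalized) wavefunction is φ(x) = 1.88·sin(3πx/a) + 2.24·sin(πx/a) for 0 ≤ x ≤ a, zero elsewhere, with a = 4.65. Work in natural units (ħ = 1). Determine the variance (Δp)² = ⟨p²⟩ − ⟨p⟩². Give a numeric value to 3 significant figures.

1.97

Compute ⟨p⟩ and ⟨p²⟩ separately; (Δp)² = ⟨p²⟩ − ⟨p⟩².
d²/dx² sin(jπx/a) = −(jπ/a)²·sin(jπx/a); on 0 ≤ x ≤ a, ∫sin²(jπx/a) dx = a/2 and ∫sin(jπx/a)·sin(lπx/a) dx = 0 for j ≠ l, so only diagonal terms survive in ∫|φ|² and ∫φ·φ″; ∫φ·φ′ dx = [φ²/2] between the walls = 0.
Normalization: ∫|φ|² dx = 19.883.
⟨p⟩ = 0.0000 and ⟨p²⟩ = 1.9656.
(Δp)² = 1.9656 − (0.0000)² = 1.9656.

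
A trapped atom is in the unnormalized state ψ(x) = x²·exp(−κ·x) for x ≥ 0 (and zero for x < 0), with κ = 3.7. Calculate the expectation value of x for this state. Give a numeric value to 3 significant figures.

0.676

⟨x⟩ = ∫ x·|ψ|² dx / ∫|ψ|² dx (integrals over the domain).
Every integrand reduces to terms xʲ·e^(−2κx) on [0, ∞); use ∫₀^∞ xʲ·e^(−2κx) dx = j!/(2κ)^(j+1).
State is unnormalized: ∫|ψ|² dx = 0.0010816, and ∫ψ*·x·ψ dx = 0.00073079, so ⟨x⟩ = 0.00073079 / 0.0010816.
⟨x⟩ = 0.67568.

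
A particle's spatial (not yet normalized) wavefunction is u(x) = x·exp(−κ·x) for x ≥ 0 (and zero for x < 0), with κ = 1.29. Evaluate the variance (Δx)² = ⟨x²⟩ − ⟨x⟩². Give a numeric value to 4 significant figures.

0.4507

Compute ⟨x⟩ and ⟨x²⟩ separately, then (Δx)² = ⟨x²⟩ − ⟨x⟩².
Every integrand reduces to terms xʲ·e^(−2κx) on [0, ∞); use ∫₀^∞ xʲ·e^(−2κx) dx = j!/(2κ)^(j+1).
Normalization: ∫|u|² dx = 0.11646.
⟨x⟩ = 1.1628 and ⟨x²⟩ = 1.8028.
(Δx)² = 1.8028 − (1.1628)² = 0.45069.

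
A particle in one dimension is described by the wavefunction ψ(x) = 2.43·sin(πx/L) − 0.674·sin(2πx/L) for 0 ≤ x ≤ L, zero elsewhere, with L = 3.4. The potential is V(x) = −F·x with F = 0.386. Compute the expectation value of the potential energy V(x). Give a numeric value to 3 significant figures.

-0.778

⟨V⟩ = ∫ V(x)·|ψ|² dx / ∫|ψ|² dx.
On 0 ≤ x ≤ L (j ≠ l): ∫sin²(jπx/L) dx = L/2, ∫sin(jπx/L)·sin(lπx/L) dx = 0; diagonal moments ∫x·sin²(jπx/L) dx = L²/4, ∫x²·sin²(jπx/L) dx = L³·(1/6 − 1/(4j²π²)); cross terms ∫x·sin(jπx/L)·sin(lπx/L) dx = 0 for j + l even and −4jlL²/(π²(j² − l²)²) for j + l odd, ∫x²·sin(jπx/L)·sin(lπx/L) dx = (−1)^(j+l)·4jlL³/(π²(j² − l²)²); higher powers the same way via product-to-sum and parts.
State is unnormalized: ∫|ψ|² dx = 10.811, and ∫ψ*·V(x)·ψ dx = -8.4103, so ⟨V⟩ = -8.4103 / 10.811.
⟨V⟩ = -0.77797.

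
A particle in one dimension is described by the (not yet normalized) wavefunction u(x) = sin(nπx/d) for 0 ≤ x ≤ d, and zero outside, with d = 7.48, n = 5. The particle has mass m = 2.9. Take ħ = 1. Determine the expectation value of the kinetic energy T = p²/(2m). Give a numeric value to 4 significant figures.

T = −(ħ²/2m) d²/dx², so ⟨T⟩ = −(ħ²/2m) ∫ u*·u'' dx / ∫|u|² dx; with m = 2.9.
d/dx sin(nπx/d) = (nπ/d)·cos(nπx/d) and d²/dx² sin(nπx/d) = −(nπ/d)²·sin(nπx/d); on 0 ≤ x ≤ d, ∫sin²(nπx/d) dx = d/2 and ∫sin(nπx/d)·cos(nπx/d) dx = 0.
State is unnormalized: ∫|u|² dx = 3.7400, and ∫u*·(−ħ²/2m · u'') dx = 2.8437, so ⟨T⟩ = 2.8437 / 3.7400.
⟨T⟩ = 0.76034.

0.7603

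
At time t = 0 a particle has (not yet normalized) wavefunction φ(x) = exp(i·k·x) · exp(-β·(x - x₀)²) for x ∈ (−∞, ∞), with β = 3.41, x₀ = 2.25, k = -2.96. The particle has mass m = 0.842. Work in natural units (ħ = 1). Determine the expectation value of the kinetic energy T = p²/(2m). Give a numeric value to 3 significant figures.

7.23

T = −(ħ²/2m) d²/dx², so ⟨T⟩ = −(ħ²/2m) ∫ φ*·φ'' dx / ∫|φ|² dx; with m = 0.842.
Gaussian moments (u = x − x₀): ∫u^(2j)·e^(−2βu²) du = (2j−1)!!/(4β)^j · √(π/(2β)), odd powers integrate to 0; here √(π/(2β)) = 0.67871. Derivatives: φ′ = (ik − 2βu)·φ, φ″ = ((ik − 2βu)² − 2β)·φ; the odd-in-u pieces drop out.
State is unnormalized: ∫|φ|² dx = 0.67871, and ∫φ*·(−ħ²/2m · φ'') dx = 4.9056, so ⟨T⟩ = 4.9056 / 0.67871.
⟨T⟩ = 7.2278.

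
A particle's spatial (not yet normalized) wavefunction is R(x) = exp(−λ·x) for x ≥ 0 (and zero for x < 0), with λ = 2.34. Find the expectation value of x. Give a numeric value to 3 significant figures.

0.214

⟨x⟩ = ∫ x·|R|² dx / ∫|R|² dx (integrals over the domain).
Every integrand reduces to terms xʲ·e^(−2λx) on [0, ∞); use ∫₀^∞ xʲ·e^(−2λx) dx = j!/(2λ)^(j+1).
State is unnormalized: ∫|R|² dx = 0.21368, and ∫R*·x·R dx = 0.045657, so ⟨x⟩ = 0.045657 / 0.21368.
⟨x⟩ = 0.21368.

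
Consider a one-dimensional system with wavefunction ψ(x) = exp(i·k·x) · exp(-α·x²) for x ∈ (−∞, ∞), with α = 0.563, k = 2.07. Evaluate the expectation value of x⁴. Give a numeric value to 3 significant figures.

0.592

⟨x⁴⟩ = ∫ x⁴·|ψ|² dx / ∫|ψ|² dx (integrals over the domain).
Gaussian moments: ∫x^(2j)·e^(−2αx²) dx = (2j−1)!!/(4α)^j · √(π/(2α)), odd powers integrate to 0; here √(π/(2α)) = 1.6703.
State is unnormalized: ∫|ψ|² dx = 1.6703, and ∫ψ*·x⁴·ψ dx = 0.98808, so ⟨x⁴⟩ = 0.98808 / 1.6703.
⟨x⁴⟩ = 0.59154.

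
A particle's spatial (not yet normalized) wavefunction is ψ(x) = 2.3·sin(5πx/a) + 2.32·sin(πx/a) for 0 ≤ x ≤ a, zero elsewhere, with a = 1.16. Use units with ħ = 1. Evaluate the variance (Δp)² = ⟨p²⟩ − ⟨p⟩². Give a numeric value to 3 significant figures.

94.6

Compute ⟨p⟩ and ⟨p²⟩ separately; (Δp)² = ⟨p²⟩ − ⟨p⟩².
d²/dx² sin(jπx/a) = −(jπ/a)²·sin(jπx/a); on 0 ≤ x ≤ a, ∫sin²(jπx/a) dx = a/2 and ∫sin(jπx/a)·sin(lπx/a) dx = 0 for j ≠ l, so only diagonal terms survive in ∫|ψ|² and ∫ψ·ψ″; ∫ψ·ψ′ dx = [ψ²/2] between the walls = 0.
Normalization: ∫|ψ|² dx = 6.1900.
⟨p⟩ = 0.0000 and ⟨p²⟩ = 94.589.
(Δp)² = 94.589 − (0.0000)² = 94.589.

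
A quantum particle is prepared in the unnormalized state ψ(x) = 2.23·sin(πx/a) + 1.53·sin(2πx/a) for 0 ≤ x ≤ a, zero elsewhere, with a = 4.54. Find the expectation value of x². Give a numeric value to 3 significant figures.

2.61

⟨x²⟩ = ∫ x²·|ψ|² dx / ∫|ψ|² dx (integrals over the domain).
On 0 ≤ x ≤ a (j ≠ l): ∫sin²(jπx/a) dx = a/2, ∫sin(jπx/a)·sin(lπx/a) dx = 0; diagonal moments ∫x·sin²(jπx/a) dx = a²/4, ∫x²·sin²(jπx/a) dx = a³·(1/6 − 1/(4j²π²)); cross terms ∫x·sin(jπx/a)·sin(lπx/a) dx = 0 for j + l even and −4jla²/(π²(j² − l²)²) for j + l odd, ∫x²·sin(jπx/a)·sin(lπx/a) dx = (−1)^(j+l)·4jla³/(π²(j² − l²)²); higher powers the same way via product-to-sum and parts.
State is unnormalized: ∫|ψ|² dx = 16.602, and ∫ψ*·x²·ψ dx = 43.383, so ⟨x²⟩ = 43.383 / 16.602.
⟨x²⟩ = 2.6130.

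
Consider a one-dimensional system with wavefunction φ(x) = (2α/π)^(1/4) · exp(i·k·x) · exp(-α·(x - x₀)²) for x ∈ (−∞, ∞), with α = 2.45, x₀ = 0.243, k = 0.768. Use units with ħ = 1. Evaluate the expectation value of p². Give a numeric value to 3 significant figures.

3.04

p² φ = −ħ² d²φ/dx²; ⟨p²⟩ = −ħ² ∫ φ*·φ'' dx.
Gaussian moments (u = x − x₀): ∫u^(2j)·e^(−2αu²) du = (2j−1)!!/(4α)^j · √(π/(2α)), odd powers integrate to 0; here √(π/(2α)) = 0.80071. Derivatives: φ′ = (ik − 2αu)·φ, φ″ = ((ik − 2αu)² − 2α)·φ; the odd-in-u pieces drop out.
⟨p²⟩ = 3.0398.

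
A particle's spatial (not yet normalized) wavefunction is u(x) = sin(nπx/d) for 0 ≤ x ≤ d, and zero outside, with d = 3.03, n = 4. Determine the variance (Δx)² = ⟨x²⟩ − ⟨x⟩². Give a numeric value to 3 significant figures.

Compute ⟨x⟩ and ⟨x²⟩ separately, then (Δx)² = ⟨x²⟩ − ⟨x⟩².
With sin²θ = (1 − cos2θ)/2 on 0 ≤ x ≤ d: ∫sin²(nπx/d) dx = d/2, ∫x·sin²(nπx/d) dx = d²/4, ∫x²·sin²(nπx/d) dx = d³·(1/6 − 1/(4n²π²)); higher powers xᵏ the same way, integrating xᵏ·cos(2nπx/d) by parts.
Normalization: ∫|u|² dx = 1.5150.
⟨x⟩ = 1.5150 and ⟨x²⟩ = 3.0312.
(Δx)² = 3.0312 − (1.5150)² = 0.73601.

0.736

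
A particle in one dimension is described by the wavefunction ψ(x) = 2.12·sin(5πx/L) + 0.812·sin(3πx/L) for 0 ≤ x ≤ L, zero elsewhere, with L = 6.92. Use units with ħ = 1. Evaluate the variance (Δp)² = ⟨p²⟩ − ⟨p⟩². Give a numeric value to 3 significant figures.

Compute ⟨p⟩ and ⟨p²⟩ separately; (Δp)² = ⟨p²⟩ − ⟨p⟩².
d²/dx² sin(jπx/L) = −(jπ/L)²·sin(jπx/L); on 0 ≤ x ≤ L, ∫sin²(jπx/L) dx = L/2 and ∫sin(jπx/L)·sin(lπx/L) dx = 0 for j ≠ l, so only diagonal terms survive in ∫|ψ|² and ∫ψ·ψ″; ∫ψ·ψ′ dx = [ψ²/2] between the walls = 0.
Normalization: ∫|ψ|² dx = 17.832.
⟨p⟩ = 0.0000 and ⟨p²⟩ = 4.7307.
(Δp)² = 4.7307 − (0.0000)² = 4.7307.

4.73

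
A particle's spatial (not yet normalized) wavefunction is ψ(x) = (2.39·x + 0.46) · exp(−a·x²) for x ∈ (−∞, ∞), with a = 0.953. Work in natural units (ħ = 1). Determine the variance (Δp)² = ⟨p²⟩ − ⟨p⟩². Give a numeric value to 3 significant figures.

2.62

Compute ⟨p⟩ and ⟨p²⟩ separately; (Δp)² = ⟨p²⟩ − ⟨p⟩².
Expand each integrand as polynomial × e^(−2ax²) and use ∫x^(2j)·e^(−2ax²) dx = (2j−1)!!/(4a)^j · √(π/(2a)), odd powers → 0; here √(π/(2a)) = 1.2838. Differentiate with the product rule, d/dx e^(−ax²) = −2ax·e^(−ax²).
Normalization: ∫|ψ|² dx = 2.1954.
⟨p⟩ = 0.0000 and ⟨p²⟩ = 2.6232.
(Δp)² = 2.6232 − (0.0000)² = 2.6232.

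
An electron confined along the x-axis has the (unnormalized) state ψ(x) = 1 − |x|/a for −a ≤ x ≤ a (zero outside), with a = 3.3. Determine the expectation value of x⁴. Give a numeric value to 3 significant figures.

⟨x⁴⟩ = ∫ x⁴·|ψ|² dx / ∫|ψ|² dx (integrals over the domain).
ψ is even, so ∫ over [−a, a] = 2∫₀ᵃ with ψ = 1 − x/a there: ∫₀ᵃ (1 − x/a)² dx = a/3, ∫₀ᵃ x²(1 − x/a)² dx = a³/30, ∫₀ᵃ x⁴(1 − x/a)² dx = a⁵/105.
State is unnormalized: ∫|ψ|² dx = 2.2000, and ∫ψ*·x⁴·ψ dx = 7.4544, so ⟨x⁴⟩ = 7.4544 / 2.2000.
⟨x⁴⟩ = 3.3883.

3.39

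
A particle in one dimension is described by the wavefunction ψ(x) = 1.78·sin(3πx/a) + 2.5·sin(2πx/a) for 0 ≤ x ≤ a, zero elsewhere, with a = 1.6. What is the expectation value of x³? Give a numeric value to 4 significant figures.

⟨x³⟩ = ∫ x³·|ψ|² dx / ∫|ψ|² dx (integrals over the domain).
On 0 ≤ x ≤ a (j ≠ l): ∫sin²(jπx/a) dx = a/2, ∫sin(jπx/a)·sin(lπx/a) dx = 0; diagonal moments ∫x·sin²(jπx/a) dx = a²/4, ∫x²·sin²(jπx/a) dx = a³·(1/6 − 1/(4j²π²)); cross terms ∫x·sin(jπx/a)·sin(lπx/a) dx = 0 for j + l even and −4jla²/(π²(j² − l²)²) for j + l odd, ∫x²·sin(jπx/a)·sin(lπx/a) dx = (−1)^(j+l)·4jla³/(π²(j² − l²)²); higher powers the same way via product-to-sum and parts.
State is unnormalized: ∫|ψ|² dx = 7.5347, and ∫ψ*·x³·ψ dx = 2.3157, so ⟨x³⟩ = 2.3157 / 7.5347.
⟨x³⟩ = 0.30734.

0.3073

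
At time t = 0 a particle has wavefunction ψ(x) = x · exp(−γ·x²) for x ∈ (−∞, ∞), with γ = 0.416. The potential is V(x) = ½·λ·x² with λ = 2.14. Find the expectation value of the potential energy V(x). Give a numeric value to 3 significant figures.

1.93

⟨V⟩ = ∫ V(x)·|ψ|² dx / ∫|ψ|² dx.
Expand each integrand as polynomial × e^(−2γx²) and use ∫x^(2j)·e^(−2γx²) dx = (2j−1)!!/(4γ)^j · √(π/(2γ)), odd powers → 0; here √(π/(2γ)) = 1.9432.
State is unnormalized: ∫|ψ|² dx = 1.1678, and ∫ψ*·V(x)·ψ dx = 2.2527, so ⟨V⟩ = 2.2527 / 1.1678.
⟨V⟩ = 1.9291.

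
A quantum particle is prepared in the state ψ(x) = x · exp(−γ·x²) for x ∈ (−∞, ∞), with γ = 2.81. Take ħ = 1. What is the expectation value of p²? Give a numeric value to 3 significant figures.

8.43

p² ψ = −ħ² d²ψ/dx²; ⟨p²⟩ = −ħ² ∫ ψ*·ψ'' dx / ∫|ψ|² dx.
Expand each integrand as polynomial × e^(−2γx²) and use ∫x^(2j)·e^(−2γx²) dx = (2j−1)!!/(4γ)^j · √(π/(2γ)), odd powers → 0; here √(π/(2γ)) = 0.74766. Differentiate with the product rule, d/dx e^(−γx²) = −2γx·e^(−γx²).
State is unnormalized: ∫|ψ|² dx = 0.066518, and ∫ψ*·(−ħ² ψ'') dx = 0.56075, so ⟨p²⟩ = 0.56075 / 0.066518.
⟨p²⟩ = 8.4300.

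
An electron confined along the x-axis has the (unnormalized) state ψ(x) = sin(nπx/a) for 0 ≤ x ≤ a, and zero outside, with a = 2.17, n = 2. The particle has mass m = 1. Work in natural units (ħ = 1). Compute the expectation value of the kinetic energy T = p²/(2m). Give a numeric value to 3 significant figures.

4.19

T = −(ħ²/2m) d²/dx², so ⟨T⟩ = −(ħ²/2m) ∫ ψ*·ψ'' dx / ∫|ψ|² dx; with m = 1.
d/dx sin(nπx/a) = (nπ/a)·cos(nπx/a) and d²/dx² sin(nπx/a) = −(nπ/a)²·sin(nπx/a); on 0 ≤ x ≤ a, ∫sin²(nπx/a) dx = a/2 and ∫sin(nπx/a)·cos(nπx/a) dx = 0.
State is unnormalized: ∫|ψ|² dx = 1.0850, and ∫ψ*·(−ħ²/2m · ψ'') dx = 4.5482, so ⟨T⟩ = 4.5482 / 1.0850.
⟨T⟩ = 4.1919.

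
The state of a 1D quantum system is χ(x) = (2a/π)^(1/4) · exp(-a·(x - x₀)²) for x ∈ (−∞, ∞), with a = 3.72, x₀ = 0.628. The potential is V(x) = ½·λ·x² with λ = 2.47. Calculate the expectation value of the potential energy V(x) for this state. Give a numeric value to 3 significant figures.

⟨V⟩ = ∫ V(x)·|χ|² dx.
Gaussian moments (u = x − x₀): ∫u^(2j)·e^(−2au²) du = (2j−1)!!/(4a)^j · √(π/(2a)), odd powers integrate to 0; here √(π/(2a)) = 0.64981.
⟨V⟩ = 0.57006.

0.570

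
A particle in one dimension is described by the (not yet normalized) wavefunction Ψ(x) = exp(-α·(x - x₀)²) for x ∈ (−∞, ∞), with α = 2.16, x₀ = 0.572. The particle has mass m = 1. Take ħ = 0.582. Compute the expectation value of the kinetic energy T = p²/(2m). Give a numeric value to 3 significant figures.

0.366

T = −(ħ²/2m) d²/dx², so ⟨T⟩ = −(ħ²/2m) ∫ Ψ*·Ψ'' dx / ∫|Ψ|² dx; with m = 1.
Gaussian moments (u = x − x₀): ∫u^(2j)·e^(−2αu²) du = (2j−1)!!/(4α)^j · √(π/(2α)), odd powers integrate to 0; here √(π/(2α)) = 0.85277. Derivatives: d/dx e^(−αu²) = −2αu·e^(−αu²), d²/dx² e^(−αu²) = (4α²u² − 2α)·e^(−αu²).
State is unnormalized: ∫|Ψ|² dx = 0.85277, and ∫Ψ*·(−ħ²/2m · Ψ'') dx = 0.31196, so ⟨T⟩ = 0.31196 / 0.85277.
⟨T⟩ = 0.36582.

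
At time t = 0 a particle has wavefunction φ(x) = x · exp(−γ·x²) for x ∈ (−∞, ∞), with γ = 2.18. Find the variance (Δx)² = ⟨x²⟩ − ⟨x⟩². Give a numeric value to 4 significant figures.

0.3440

Compute ⟨x⟩ and ⟨x²⟩ separately, then (Δx)² = ⟨x²⟩ − ⟨x⟩².
Expand each integrand as polynomial × e^(−2γx²) and use ∫x^(2j)·e^(−2γx²) dx = (2j−1)!!/(4γ)^j · √(π/(2γ)), odd powers → 0; here √(π/(2γ)) = 0.84885.
Normalization: ∫|φ|² dx = 0.097345.
⟨x⟩ = 0.0000 and ⟨x²⟩ = 0.34404.
(Δx)² = 0.34404 − (0.0000)² = 0.34404.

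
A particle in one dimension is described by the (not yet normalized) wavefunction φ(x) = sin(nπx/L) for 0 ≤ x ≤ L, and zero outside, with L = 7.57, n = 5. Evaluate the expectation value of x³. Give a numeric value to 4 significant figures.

⟨x³⟩ = ∫ x³·|φ|² dx / ∫|φ|² dx (integrals over the domain).
With sin²θ = (1 − cos2θ)/2 on 0 ≤ x ≤ L: ∫sin²(nπx/L) dx = L/2, ∫x·sin²(nπx/L) dx = L²/4, ∫x²·sin²(nπx/L) dx = L³·(1/6 − 1/(4n²π²)); higher powers xᵏ the same way, integrating xᵏ·cos(2nπx/L) by parts.
State is unnormalized: ∫|φ|² dx = 3.7850, and ∫φ*·x³·φ dx = 405.49, so ⟨x³⟩ = 405.49 / 3.7850.
⟨x³⟩ = 107.13.

107.1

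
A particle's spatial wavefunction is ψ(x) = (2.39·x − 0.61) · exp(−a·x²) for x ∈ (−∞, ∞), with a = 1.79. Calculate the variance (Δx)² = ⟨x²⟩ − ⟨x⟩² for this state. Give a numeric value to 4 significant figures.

Compute ⟨x⟩ and ⟨x²⟩ separately, then (Δx)² = ⟨x²⟩ − ⟨x⟩².
Expand each integrand as polynomial × e^(−2ax²) and use ∫x^(2j)·e^(−2ax²) dx = (2j−1)!!/(4a)^j · √(π/(2a)), odd powers → 0; here √(π/(2a)) = 0.93677.
Normalization: ∫|ψ|² dx = 1.0959.
⟨x⟩ = -0.34810 and ⟨x²⟩ = 0.33015.
(Δx)² = 0.33015 − (-0.34810)² = 0.20898.

0.2090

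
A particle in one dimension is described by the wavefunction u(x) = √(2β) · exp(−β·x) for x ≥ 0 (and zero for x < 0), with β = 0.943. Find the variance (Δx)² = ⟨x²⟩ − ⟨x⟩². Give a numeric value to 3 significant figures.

0.281

Compute ⟨x⟩ and ⟨x²⟩ separately, then (Δx)² = ⟨x²⟩ − ⟨x⟩².
Every integrand reduces to terms xʲ·e^(−2βx) on [0, ∞); use ∫₀^∞ xʲ·e^(−2βx) dx = j!/(2β)^(j+1).
⟨x⟩ = 0.53022 and ⟨x²⟩ = 0.56227.
(Δx)² = 0.56227 − (0.53022)² = 0.28114.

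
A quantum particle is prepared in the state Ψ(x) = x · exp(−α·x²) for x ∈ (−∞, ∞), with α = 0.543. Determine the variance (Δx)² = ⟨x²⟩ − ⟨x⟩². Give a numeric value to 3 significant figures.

Compute ⟨x⟩ and ⟨x²⟩ separately, then (Δx)² = ⟨x²⟩ − ⟨x⟩².
Expand each integrand as polynomial × e^(−2αx²) and use ∫x^(2j)·e^(−2αx²) dx = (2j−1)!!/(4α)^j · √(π/(2α)), odd powers → 0; here √(π/(2α)) = 1.7008.
Normalization: ∫|Ψ|² dx = 0.78307.
⟨x⟩ = 0.0000 and ⟨x²⟩ = 1.3812.
(Δx)² = 1.3812 − (0.0000)² = 1.3812.

1.38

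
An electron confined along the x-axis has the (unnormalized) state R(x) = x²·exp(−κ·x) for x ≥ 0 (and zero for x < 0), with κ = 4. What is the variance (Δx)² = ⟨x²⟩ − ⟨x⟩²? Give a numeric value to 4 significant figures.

Compute ⟨x⟩ and ⟨x²⟩ separately, then (Δx)² = ⟨x²⟩ − ⟨x⟩².
Every integrand reduces to terms xʲ·e^(−2κx) on [0, ∞); use ∫₀^∞ xʲ·e^(−2κx) dx = j!/(2κ)^(j+1).
Normalization: ∫|R|² dx = 0.00073242.
⟨x⟩ = 0.62500 and ⟨x²⟩ = 0.46875.
(Δx)² = 0.46875 − (0.62500)² = 0.078125.

0.07813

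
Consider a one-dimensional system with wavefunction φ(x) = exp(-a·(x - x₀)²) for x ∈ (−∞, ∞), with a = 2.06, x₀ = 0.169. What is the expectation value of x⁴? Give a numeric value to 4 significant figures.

⟨x⁴⟩ = ∫ x⁴·|φ|² dx / ∫|φ|² dx (integrals over the domain).
Gaussian moments (u = x − x₀): ∫u^(2j)·e^(−2au²) du = (2j−1)!!/(4a)^j · √(π/(2a)), odd powers integrate to 0; here √(π/(2a)) = 0.87323.
State is unnormalized: ∫|φ|² dx = 0.87323, and ∫φ*·x⁴·φ dx = 0.057455, so ⟨x⁴⟩ = 0.057455 / 0.87323.
⟨x⁴⟩ = 0.065797.

0.06580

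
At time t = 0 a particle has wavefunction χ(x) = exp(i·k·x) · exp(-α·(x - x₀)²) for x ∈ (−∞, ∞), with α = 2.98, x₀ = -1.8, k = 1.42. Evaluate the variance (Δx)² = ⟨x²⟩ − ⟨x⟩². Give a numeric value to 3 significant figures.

0.0839

Compute ⟨x⟩ and ⟨x²⟩ separately, then (Δx)² = ⟨x²⟩ − ⟨x⟩².
Gaussian moments (u = x − x₀): ∫u^(2j)·e^(−2αu²) du = (2j−1)!!/(4α)^j · √(π/(2α)), odd powers integrate to 0; here √(π/(2α)) = 0.72603.
Normalization: ∫|χ|² dx = 0.72603.
⟨x⟩ = -1.8000 and ⟨x²⟩ = 3.3239.
(Δx)² = 3.3239 − (-1.8000)² = 0.083893.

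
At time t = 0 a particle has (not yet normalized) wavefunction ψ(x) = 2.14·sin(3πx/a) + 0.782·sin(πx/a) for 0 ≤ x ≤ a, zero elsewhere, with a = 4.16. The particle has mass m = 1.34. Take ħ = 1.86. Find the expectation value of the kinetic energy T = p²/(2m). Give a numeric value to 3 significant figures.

T = −(ħ²/2m) d²/dx², so ⟨T⟩ = −(ħ²/2m) ∫ ψ*·ψ'' dx / ∫|ψ|² dx; with m = 1.34.
d²/dx² sin(jπx/a) = −(jπ/a)²·sin(jπx/a); on 0 ≤ x ≤ a, ∫sin²(jπx/a) dx = a/2 and ∫sin(jπx/a)·sin(lπx/a) dx = 0 for j ≠ l, so only diagonal terms survive in ∫|ψ|² and ∫ψ·ψ″; ∫ψ·ψ′ dx = [ψ²/2] between the walls = 0.
State is unnormalized: ∫|ψ|² dx = 10.798, and ∫ψ*·(−ħ²/2m · ψ'') dx = 64.052, so ⟨T⟩ = 64.052 / 10.798.
⟨T⟩ = 5.9321.

5.93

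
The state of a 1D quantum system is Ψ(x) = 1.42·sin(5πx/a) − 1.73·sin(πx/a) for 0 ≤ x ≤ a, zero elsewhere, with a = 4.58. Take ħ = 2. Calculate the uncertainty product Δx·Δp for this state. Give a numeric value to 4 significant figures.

Δx = √(⟨x²⟩−⟨x⟩²), Δp = √(⟨p²⟩−⟨p⟩²).
On 0 ≤ x ≤ a (j ≠ l): ∫sin²(jπx/a) dx = a/2, ∫sin(jπx/a)·sin(lπx/a) dx = 0; diagonal moments ∫x·sin²(jπx/a) dx = a²/4, ∫x²·sin²(jπx/a) dx = a³·(1/6 − 1/(4j²π²)); cross terms ∫x·sin(jπx/a)·sin(lπx/a) dx = 0 for j + l even and −4jla²/(π²(j² − l²)²) for j + l odd, ∫x²·sin(jπx/a)·sin(lπx/a) dx = (−1)^(j+l)·4jla³/(π²(j² − l²)²); higher powers the same way via product-to-sum and parts. d²/dx² sin(jπx/a) = −(jπ/a)²·sin(jπx/a); on 0 ≤ x ≤ a, ∫sin²(jπx/a) dx = a/2 and ∫sin(jπx/a)·sin(lπx/a) dx = 0 for j ≠ l, so only diagonal terms survive in ∫|Ψ|² and ∫Ψ·Ψ″; ∫Ψ·Ψ′ dx = [Ψ²/2] between the walls = 0.
Normalization: ∫|Ψ|² dx = 11.471.
⟨x⟩ = 2.2900, ⟨x²⟩ = 6.1953 ⇒ Δx = 0.97532.
⟨p⟩ = 0.0000, ⟨p²⟩ = 20.064 ⇒ Δp = 4.4793.
Δx·Δp = 4.3687.

4.369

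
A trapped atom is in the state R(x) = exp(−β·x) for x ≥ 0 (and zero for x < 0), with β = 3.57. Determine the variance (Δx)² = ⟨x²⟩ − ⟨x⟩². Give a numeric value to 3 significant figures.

Compute ⟨x⟩ and ⟨x²⟩ separately, then (Δx)² = ⟨x²⟩ − ⟨x⟩².
Every integrand reduces to terms xʲ·e^(−2βx) on [0, ∞); use ∫₀^∞ xʲ·e^(−2βx) dx = j!/(2β)^(j+1).
Normalization: ∫|R|² dx = 0.14006.
⟨x⟩ = 0.14006 and ⟨x²⟩ = 0.039231.
(Δx)² = 0.039231 − (0.14006)² = 0.019616.

0.0196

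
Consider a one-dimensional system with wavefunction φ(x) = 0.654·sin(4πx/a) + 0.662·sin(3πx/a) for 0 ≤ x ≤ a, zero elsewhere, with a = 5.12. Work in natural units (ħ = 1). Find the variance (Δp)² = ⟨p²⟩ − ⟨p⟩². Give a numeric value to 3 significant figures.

Compute ⟨p⟩ and ⟨p²⟩ separately; (Δp)² = ⟨p²⟩ − ⟨p⟩².
d²/dx² sin(jπx/a) = −(jπ/a)²·sin(jπx/a); on 0 ≤ x ≤ a, ∫sin²(jπx/a) dx = a/2 and ∫sin(jπx/a)·sin(lπx/a) dx = 0 for j ≠ l, so only diagonal terms survive in ∫|φ|² and ∫φ·φ″; ∫φ·φ′ dx = [φ²/2] between the walls = 0.
Normalization: ∫|φ|² dx = 2.2169.
⟨p⟩ = 0.0000 and ⟨p²⟩ = 4.6902.
(Δp)² = 4.6902 − (0.0000)² = 4.6902.

4.69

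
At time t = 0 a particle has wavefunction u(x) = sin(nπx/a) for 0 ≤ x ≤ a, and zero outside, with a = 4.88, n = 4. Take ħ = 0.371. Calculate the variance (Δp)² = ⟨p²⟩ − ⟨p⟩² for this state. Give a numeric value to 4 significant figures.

Compute ⟨p⟩ and ⟨p²⟩ separately; (Δp)² = ⟨p²⟩ − ⟨p⟩².
d/dx sin(nπx/a) = (nπ/a)·cos(nπx/a) and d²/dx² sin(nπx/a) = −(nπ/a)²·sin(nπx/a); on 0 ≤ x ≤ a, ∫sin²(nπx/a) dx = a/2 and ∫sin(nπx/a)·cos(nπx/a) dx = 0.
Normalization: ∫|u|² dx = 2.4400.
⟨p⟩ = 0.0000 and ⟨p²⟩ = 0.91270.
(Δp)² = 0.91270 − (0.0000)² = 0.91270.

0.9127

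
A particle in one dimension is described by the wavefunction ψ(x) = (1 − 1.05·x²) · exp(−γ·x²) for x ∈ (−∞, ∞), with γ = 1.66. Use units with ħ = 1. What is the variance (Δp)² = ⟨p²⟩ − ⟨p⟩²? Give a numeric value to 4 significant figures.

Compute ⟨p⟩ and ⟨p²⟩ separately; (Δp)² = ⟨p²⟩ − ⟨p⟩².
Expand each integrand as polynomial × e^(−2γx²) and use ∫x^(2j)·e^(−2γx²) dx = (2j−1)!!/(4γ)^j · √(π/(2γ)), odd powers → 0; here √(π/(2γ)) = 0.97276. Differentiate with the product rule, d/dx e^(−γx²) = −2γx·e^(−γx²).
Normalization: ∫|ψ|² dx = 0.73808.
⟨p⟩ = 0.0000 and ⟨p²⟩ = 3.2627.
(Δp)² = 3.2627 − (0.0000)² = 3.2627.

3.263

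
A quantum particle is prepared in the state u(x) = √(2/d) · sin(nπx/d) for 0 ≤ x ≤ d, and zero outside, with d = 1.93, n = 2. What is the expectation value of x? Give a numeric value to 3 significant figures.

⟨x⟩ = ∫ x·|u|² dx (integrals over the domain).
With sin²θ = (1 − cos2θ)/2 on 0 ≤ x ≤ d: ∫sin²(nπx/d) dx = d/2, ∫x·sin²(nπx/d) dx = d²/4, ∫x²·sin²(nπx/d) dx = d³·(1/6 − 1/(4n²π²)); higher powers xᵏ the same way, integrating xᵏ·cos(2nπx/d) by parts.
⟨x⟩ = 0.96500.

0.965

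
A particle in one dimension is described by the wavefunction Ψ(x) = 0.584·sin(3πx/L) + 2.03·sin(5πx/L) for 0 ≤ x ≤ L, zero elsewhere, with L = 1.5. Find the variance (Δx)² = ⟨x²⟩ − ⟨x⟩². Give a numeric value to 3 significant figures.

0.239

Compute ⟨x⟩ and ⟨x²⟩ separately, then (Δx)² = ⟨x²⟩ − ⟨x⟩².
On 0 ≤ x ≤ L (j ≠ l): ∫sin²(jπx/L) dx = L/2, ∫sin(jπx/L)·sin(lπx/L) dx = 0; diagonal moments ∫x·sin²(jπx/L) dx = L²/4, ∫x²·sin²(jπx/L) dx = L³·(1/6 − 1/(4j²π²)); cross terms ∫x·sin(jπx/L)·sin(lπx/L) dx = 0 for j + l even and −4jlL²/(π²(j² − l²)²) for j + l odd, ∫x²·sin(jπx/L)·sin(lπx/L) dx = (−1)^(j+l)·4jlL³/(π²(j² − l²)²); higher powers the same way via product-to-sum and parts.
Normalization: ∫|Ψ|² dx = 3.3465.
⟨x⟩ = 0.75000 and ⟨x²⟩ = 0.80161.
(Δx)² = 0.80161 − (0.75000)² = 0.23911.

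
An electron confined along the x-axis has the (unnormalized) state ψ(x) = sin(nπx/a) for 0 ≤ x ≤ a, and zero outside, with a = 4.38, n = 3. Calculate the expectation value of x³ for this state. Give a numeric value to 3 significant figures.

⟨x³⟩ = ∫ x³·|ψ|² dx / ∫|ψ|² dx (integrals over the domain).
With sin²θ = (1 − cos2θ)/2 on 0 ≤ x ≤ a: ∫sin²(nπx/a) dx = a/2, ∫x·sin²(nπx/a) dx = a²/4, ∫x²·sin²(nπx/a) dx = a³·(1/6 − 1/(4n²π²)); higher powers xᵏ the same way, integrating xᵏ·cos(2nπx/a) by parts.
State is unnormalized: ∫|ψ|² dx = 2.1900, and ∫ψ*·x³·ψ dx = 44.451, so ⟨x³⟩ = 44.451 / 2.1900.
⟨x³⟩ = 20.297.

20.3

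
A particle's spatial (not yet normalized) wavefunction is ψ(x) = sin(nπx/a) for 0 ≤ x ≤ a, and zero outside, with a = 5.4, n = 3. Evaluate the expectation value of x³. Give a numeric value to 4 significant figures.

⟨x³⟩ = ∫ x³·|ψ|² dx / ∫|ψ|² dx (integrals over the domain).
With sin²θ = (1 − cos2θ)/2 on 0 ≤ x ≤ a: ∫sin²(nπx/a) dx = a/2, ∫x·sin²(nπx/a) dx = a²/4, ∫x²·sin²(nπx/a) dx = a³·(1/6 − 1/(4n²π²)); higher powers xᵏ the same way, integrating xᵏ·cos(2nπx/a) by parts.
State is unnormalized: ∫|ψ|² dx = 2.7000, and ∫ψ*·x³·ψ dx = 102.70, so ⟨x³⟩ = 102.70 / 2.7000.
⟨x³⟩ = 38.036.

38.04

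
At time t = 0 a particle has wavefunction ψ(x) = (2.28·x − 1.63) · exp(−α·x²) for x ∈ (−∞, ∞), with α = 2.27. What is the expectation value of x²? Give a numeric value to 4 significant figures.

⟨x²⟩ = ∫ x²·|ψ|² dx / ∫|ψ|² dx (integrals over the domain).
Expand each integrand as polynomial × e^(−2αx²) and use ∫x^(2j)·e^(−2αx²) dx = (2j−1)!!/(4α)^j · √(π/(2α)), odd powers → 0; here √(π/(2α)) = 0.83185.
State is unnormalized: ∫|ψ|² dx = 2.6864, and ∫ψ*·x²·ψ dx = 0.40076, so ⟨x²⟩ = 0.40076 / 2.6864.
⟨x²⟩ = 0.14918.

0.1492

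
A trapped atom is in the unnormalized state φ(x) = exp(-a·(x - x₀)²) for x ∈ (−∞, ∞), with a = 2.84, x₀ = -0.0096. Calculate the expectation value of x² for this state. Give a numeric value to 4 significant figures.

0.08812

⟨x²⟩ = ∫ x²·|φ|² dx / ∫|φ|² dx (integrals over the domain).
Gaussian moments (u = x − x₀): ∫u^(2j)·e^(−2au²) du = (2j−1)!!/(4a)^j · √(π/(2a)), odd powers integrate to 0; here √(π/(2a)) = 0.74371.
State is unnormalized: ∫|φ|² dx = 0.74371, and ∫φ*·x²·φ dx = 0.065536, so ⟨x²⟩ = 0.065536 / 0.74371.
⟨x²⟩ = 0.088120.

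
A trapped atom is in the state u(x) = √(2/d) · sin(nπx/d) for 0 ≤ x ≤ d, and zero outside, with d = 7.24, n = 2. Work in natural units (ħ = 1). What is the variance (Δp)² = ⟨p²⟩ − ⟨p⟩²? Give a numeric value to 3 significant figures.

Compute ⟨p⟩ and ⟨p²⟩ separately; (Δp)² = ⟨p²⟩ − ⟨p⟩².
d/dx sin(nπx/d) = (nπ/d)·cos(nπx/d) and d²/dx² sin(nπx/d) = −(nπ/d)²·sin(nπx/d); on 0 ≤ x ≤ d, ∫sin²(nπx/d) dx = d/2 and ∫sin(nπx/d)·cos(nπx/d) dx = 0.
⟨p⟩ = 0.0000 and ⟨p²⟩ = 0.75315.
(Δp)² = 0.75315 − (0.0000)² = 0.75315.

0.753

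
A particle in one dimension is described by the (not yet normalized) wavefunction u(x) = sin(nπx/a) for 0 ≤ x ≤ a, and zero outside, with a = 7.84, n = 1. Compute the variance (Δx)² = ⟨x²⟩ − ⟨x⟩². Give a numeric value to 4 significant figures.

2.008

Compute ⟨x⟩ and ⟨x²⟩ separately, then (Δx)² = ⟨x²⟩ − ⟨x⟩².
With sin²θ = (1 − cos2θ)/2 on 0 ≤ x ≤ a: ∫sin²(nπx/a) dx = a/2, ∫x·sin²(nπx/a) dx = a²/4, ∫x²·sin²(nπx/a) dx = a³·(1/6 − 1/(4n²π²)); higher powers xᵏ the same way, integrating xᵏ·cos(2nπx/a) by parts.
Normalization: ∫|u|² dx = 3.9200.
⟨x⟩ = 3.9200 and ⟨x²⟩ = 17.375.
(Δx)² = 17.375 − (3.9200)² = 2.0082.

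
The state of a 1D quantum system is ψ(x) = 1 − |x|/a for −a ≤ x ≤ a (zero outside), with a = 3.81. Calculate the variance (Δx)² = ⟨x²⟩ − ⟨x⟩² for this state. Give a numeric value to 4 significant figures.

1.452

Compute ⟨x⟩ and ⟨x²⟩ separately, then (Δx)² = ⟨x²⟩ − ⟨x⟩².
ψ is even, so ∫ over [−a, a] = 2∫₀ᵃ with ψ = 1 − x/a there: ∫₀ᵃ (1 − x/a)² dx = a/3, ∫₀ᵃ x²(1 − x/a)² dx = a³/30, ∫₀ᵃ x⁴(1 − x/a)² dx = a⁵/105.
Normalization: ∫|ψ|² dx = 2.5400.
⟨x⟩ = 0.0000 and ⟨x²⟩ = 1.4516.
(Δx)² = 1.4516 − (0.0000)² = 1.4516.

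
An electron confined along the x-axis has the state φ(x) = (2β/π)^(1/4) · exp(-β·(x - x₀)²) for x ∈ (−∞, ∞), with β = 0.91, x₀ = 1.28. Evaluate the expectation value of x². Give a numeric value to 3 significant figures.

1.91

⟨x²⟩ = ∫ x²·|φ|² dx (integrals over the domain).
Gaussian moments (u = x − x₀): ∫u^(2j)·e^(−2βu²) du = (2j−1)!!/(4β)^j · √(π/(2β)), odd powers integrate to 0; here √(π/(2β)) = 1.3138.
⟨x²⟩ = 1.9131.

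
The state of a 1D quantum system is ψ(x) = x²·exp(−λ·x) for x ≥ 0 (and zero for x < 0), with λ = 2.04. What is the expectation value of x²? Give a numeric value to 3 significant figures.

⟨x²⟩ = ∫ x²·|ψ|² dx / ∫|ψ|² dx (integrals over the domain).
Every integrand reduces to terms xʲ·e^(−2λx) on [0, ∞); use ∫₀^∞ xʲ·e^(−2λx) dx = j!/(2λ)^(j+1).
State is unnormalized: ∫|ψ|² dx = 0.021228, and ∫ψ*·x²·ψ dx = 0.038257, so ⟨x²⟩ = 0.038257 / 0.021228.
⟨x²⟩ = 1.8022.

1.80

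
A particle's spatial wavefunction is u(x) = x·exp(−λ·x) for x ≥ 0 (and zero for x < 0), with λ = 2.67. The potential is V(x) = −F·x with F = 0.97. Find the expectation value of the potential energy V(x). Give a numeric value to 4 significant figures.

⟨V⟩ = ∫ V(x)·|u|² dx / ∫|u|² dx.
Every integrand reduces to terms xʲ·e^(−2λx) on [0, ∞); use ∫₀^∞ xʲ·e^(−2λx) dx = j!/(2λ)^(j+1).
State is unnormalized: ∫|u|² dx = 0.013134, and ∫u*·V(x)·u dx = -0.0071574, so ⟨V⟩ = -0.0071574 / 0.013134.
⟨V⟩ = -0.54494.

-0.5449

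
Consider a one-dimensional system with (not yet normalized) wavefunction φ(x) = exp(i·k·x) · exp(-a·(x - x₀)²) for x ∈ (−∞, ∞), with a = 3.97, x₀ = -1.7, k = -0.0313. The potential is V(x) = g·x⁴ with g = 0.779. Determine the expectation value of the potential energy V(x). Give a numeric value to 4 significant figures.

⟨V⟩ = ∫ V(x)·|φ|² dx / ∫|φ|² dx.
Gaussian moments (u = x − x₀): ∫u^(2j)·e^(−2au²) du = (2j−1)!!/(4a)^j · √(π/(2a)), odd powers integrate to 0; here √(π/(2a)) = 0.62902.
State is unnormalized: ∫|φ|² dx = 0.62902, and ∫φ*·V(x)·φ dx = 4.6335, so ⟨V⟩ = 4.6335 / 0.62902.
⟨V⟩ = 7.3662.

7.366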